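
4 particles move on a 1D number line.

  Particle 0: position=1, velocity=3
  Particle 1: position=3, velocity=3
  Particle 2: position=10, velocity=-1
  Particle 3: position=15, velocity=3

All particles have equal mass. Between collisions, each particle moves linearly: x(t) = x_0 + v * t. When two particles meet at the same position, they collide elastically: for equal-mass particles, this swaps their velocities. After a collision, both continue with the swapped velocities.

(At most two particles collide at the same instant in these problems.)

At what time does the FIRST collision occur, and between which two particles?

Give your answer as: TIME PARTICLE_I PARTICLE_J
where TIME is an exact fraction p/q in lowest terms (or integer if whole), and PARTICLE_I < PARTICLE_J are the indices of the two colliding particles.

Pair (0,1): pos 1,3 vel 3,3 -> not approaching (rel speed 0 <= 0)
Pair (1,2): pos 3,10 vel 3,-1 -> gap=7, closing at 4/unit, collide at t=7/4
Pair (2,3): pos 10,15 vel -1,3 -> not approaching (rel speed -4 <= 0)
Earliest collision: t=7/4 between 1 and 2

Answer: 7/4 1 2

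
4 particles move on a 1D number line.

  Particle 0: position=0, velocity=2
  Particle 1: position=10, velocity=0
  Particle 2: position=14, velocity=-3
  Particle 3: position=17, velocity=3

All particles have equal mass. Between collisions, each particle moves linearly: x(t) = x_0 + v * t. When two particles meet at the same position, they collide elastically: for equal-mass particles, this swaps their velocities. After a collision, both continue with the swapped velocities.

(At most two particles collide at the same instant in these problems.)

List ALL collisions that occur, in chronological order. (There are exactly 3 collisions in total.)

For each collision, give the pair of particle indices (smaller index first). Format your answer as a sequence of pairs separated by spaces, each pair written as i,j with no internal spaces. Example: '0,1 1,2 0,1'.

Answer: 1,2 0,1 1,2

Derivation:
Collision at t=4/3: particles 1 and 2 swap velocities; positions: p0=8/3 p1=10 p2=10 p3=21; velocities now: v0=2 v1=-3 v2=0 v3=3
Collision at t=14/5: particles 0 and 1 swap velocities; positions: p0=28/5 p1=28/5 p2=10 p3=127/5; velocities now: v0=-3 v1=2 v2=0 v3=3
Collision at t=5: particles 1 and 2 swap velocities; positions: p0=-1 p1=10 p2=10 p3=32; velocities now: v0=-3 v1=0 v2=2 v3=3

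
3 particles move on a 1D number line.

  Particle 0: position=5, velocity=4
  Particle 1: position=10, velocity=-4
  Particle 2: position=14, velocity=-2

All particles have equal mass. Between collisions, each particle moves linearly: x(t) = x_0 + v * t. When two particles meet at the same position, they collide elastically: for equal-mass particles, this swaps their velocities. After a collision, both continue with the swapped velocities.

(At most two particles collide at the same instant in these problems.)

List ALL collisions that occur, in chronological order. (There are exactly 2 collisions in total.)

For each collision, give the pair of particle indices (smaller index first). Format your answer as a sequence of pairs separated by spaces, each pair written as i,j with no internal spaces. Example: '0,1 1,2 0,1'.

Collision at t=5/8: particles 0 and 1 swap velocities; positions: p0=15/2 p1=15/2 p2=51/4; velocities now: v0=-4 v1=4 v2=-2
Collision at t=3/2: particles 1 and 2 swap velocities; positions: p0=4 p1=11 p2=11; velocities now: v0=-4 v1=-2 v2=4

Answer: 0,1 1,2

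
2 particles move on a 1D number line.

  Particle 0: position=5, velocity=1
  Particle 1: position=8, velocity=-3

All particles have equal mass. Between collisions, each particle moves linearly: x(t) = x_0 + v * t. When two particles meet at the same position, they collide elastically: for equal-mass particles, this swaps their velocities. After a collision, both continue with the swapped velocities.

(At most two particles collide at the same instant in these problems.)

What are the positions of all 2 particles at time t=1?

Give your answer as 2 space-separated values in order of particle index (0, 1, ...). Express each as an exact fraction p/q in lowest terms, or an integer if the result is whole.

Collision at t=3/4: particles 0 and 1 swap velocities; positions: p0=23/4 p1=23/4; velocities now: v0=-3 v1=1
Advance to t=1 (no further collisions before then); velocities: v0=-3 v1=1; positions = 5 6

Answer: 5 6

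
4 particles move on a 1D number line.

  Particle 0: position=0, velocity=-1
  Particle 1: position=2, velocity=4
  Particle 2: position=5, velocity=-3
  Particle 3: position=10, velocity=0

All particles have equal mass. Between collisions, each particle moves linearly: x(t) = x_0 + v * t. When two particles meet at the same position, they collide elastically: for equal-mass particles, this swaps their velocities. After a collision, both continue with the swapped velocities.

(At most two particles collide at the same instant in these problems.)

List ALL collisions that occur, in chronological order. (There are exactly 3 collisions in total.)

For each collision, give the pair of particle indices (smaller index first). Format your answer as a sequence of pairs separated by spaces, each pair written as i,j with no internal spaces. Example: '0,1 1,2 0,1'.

Answer: 1,2 2,3 0,1

Derivation:
Collision at t=3/7: particles 1 and 2 swap velocities; positions: p0=-3/7 p1=26/7 p2=26/7 p3=10; velocities now: v0=-1 v1=-3 v2=4 v3=0
Collision at t=2: particles 2 and 3 swap velocities; positions: p0=-2 p1=-1 p2=10 p3=10; velocities now: v0=-1 v1=-3 v2=0 v3=4
Collision at t=5/2: particles 0 and 1 swap velocities; positions: p0=-5/2 p1=-5/2 p2=10 p3=12; velocities now: v0=-3 v1=-1 v2=0 v3=4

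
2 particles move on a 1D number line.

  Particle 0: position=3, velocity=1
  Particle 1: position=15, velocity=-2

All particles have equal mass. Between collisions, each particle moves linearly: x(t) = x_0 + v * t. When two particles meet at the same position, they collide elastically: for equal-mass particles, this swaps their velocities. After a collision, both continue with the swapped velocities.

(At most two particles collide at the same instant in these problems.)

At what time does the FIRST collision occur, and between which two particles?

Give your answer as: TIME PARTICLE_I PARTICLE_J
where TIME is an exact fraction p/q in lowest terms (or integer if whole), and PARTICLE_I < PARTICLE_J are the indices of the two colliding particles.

Pair (0,1): pos 3,15 vel 1,-2 -> gap=12, closing at 3/unit, collide at t=4
Earliest collision: t=4 between 0 and 1

Answer: 4 0 1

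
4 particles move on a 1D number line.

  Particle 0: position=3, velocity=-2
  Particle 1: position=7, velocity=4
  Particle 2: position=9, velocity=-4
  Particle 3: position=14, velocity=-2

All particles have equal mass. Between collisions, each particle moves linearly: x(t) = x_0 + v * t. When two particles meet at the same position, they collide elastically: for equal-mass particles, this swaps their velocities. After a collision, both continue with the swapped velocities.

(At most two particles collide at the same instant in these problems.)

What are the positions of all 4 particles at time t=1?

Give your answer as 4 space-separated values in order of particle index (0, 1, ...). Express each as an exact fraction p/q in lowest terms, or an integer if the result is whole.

Collision at t=1/4: particles 1 and 2 swap velocities; positions: p0=5/2 p1=8 p2=8 p3=27/2; velocities now: v0=-2 v1=-4 v2=4 v3=-2
Advance to t=1 (no further collisions before then); velocities: v0=-2 v1=-4 v2=4 v3=-2; positions = 1 5 11 12

Answer: 1 5 11 12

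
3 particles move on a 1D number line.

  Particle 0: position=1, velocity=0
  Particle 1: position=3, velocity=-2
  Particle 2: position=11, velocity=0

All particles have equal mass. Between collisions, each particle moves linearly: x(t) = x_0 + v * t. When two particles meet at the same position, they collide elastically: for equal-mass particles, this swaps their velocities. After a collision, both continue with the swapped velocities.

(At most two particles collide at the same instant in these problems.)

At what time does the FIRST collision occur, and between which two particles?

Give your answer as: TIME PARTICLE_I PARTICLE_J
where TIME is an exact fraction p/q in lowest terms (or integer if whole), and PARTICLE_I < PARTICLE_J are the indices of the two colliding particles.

Pair (0,1): pos 1,3 vel 0,-2 -> gap=2, closing at 2/unit, collide at t=1
Pair (1,2): pos 3,11 vel -2,0 -> not approaching (rel speed -2 <= 0)
Earliest collision: t=1 between 0 and 1

Answer: 1 0 1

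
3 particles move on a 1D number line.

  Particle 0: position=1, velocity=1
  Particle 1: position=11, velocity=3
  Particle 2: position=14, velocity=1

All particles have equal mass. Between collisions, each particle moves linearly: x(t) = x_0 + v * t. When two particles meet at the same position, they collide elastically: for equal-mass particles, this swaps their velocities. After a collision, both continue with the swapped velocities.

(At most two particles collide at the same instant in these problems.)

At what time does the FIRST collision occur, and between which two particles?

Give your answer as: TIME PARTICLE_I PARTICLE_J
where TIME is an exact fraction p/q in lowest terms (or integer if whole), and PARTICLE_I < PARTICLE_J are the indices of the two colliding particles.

Answer: 3/2 1 2

Derivation:
Pair (0,1): pos 1,11 vel 1,3 -> not approaching (rel speed -2 <= 0)
Pair (1,2): pos 11,14 vel 3,1 -> gap=3, closing at 2/unit, collide at t=3/2
Earliest collision: t=3/2 between 1 and 2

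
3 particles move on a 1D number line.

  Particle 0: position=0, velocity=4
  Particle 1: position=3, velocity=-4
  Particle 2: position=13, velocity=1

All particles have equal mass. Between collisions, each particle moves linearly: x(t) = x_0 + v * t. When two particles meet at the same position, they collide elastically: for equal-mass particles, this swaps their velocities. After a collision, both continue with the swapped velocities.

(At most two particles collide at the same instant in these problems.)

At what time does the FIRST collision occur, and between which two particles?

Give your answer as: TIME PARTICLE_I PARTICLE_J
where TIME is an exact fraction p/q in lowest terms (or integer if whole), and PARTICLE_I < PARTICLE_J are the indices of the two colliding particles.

Pair (0,1): pos 0,3 vel 4,-4 -> gap=3, closing at 8/unit, collide at t=3/8
Pair (1,2): pos 3,13 vel -4,1 -> not approaching (rel speed -5 <= 0)
Earliest collision: t=3/8 between 0 and 1

Answer: 3/8 0 1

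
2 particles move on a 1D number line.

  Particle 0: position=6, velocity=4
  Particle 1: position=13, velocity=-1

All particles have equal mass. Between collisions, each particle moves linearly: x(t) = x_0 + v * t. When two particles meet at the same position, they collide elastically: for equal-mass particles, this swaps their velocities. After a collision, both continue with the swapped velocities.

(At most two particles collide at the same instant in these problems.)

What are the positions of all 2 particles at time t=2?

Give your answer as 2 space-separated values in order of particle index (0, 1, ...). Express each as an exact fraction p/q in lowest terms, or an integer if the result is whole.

Collision at t=7/5: particles 0 and 1 swap velocities; positions: p0=58/5 p1=58/5; velocities now: v0=-1 v1=4
Advance to t=2 (no further collisions before then); velocities: v0=-1 v1=4; positions = 11 14

Answer: 11 14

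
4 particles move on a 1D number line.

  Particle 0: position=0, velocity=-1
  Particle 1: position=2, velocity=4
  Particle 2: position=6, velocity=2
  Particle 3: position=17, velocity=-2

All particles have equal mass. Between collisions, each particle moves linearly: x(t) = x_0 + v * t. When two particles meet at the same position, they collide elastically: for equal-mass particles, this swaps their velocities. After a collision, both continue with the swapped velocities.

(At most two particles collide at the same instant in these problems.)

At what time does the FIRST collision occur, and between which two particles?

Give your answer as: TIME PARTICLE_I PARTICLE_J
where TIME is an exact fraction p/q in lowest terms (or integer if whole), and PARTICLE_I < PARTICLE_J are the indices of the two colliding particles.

Pair (0,1): pos 0,2 vel -1,4 -> not approaching (rel speed -5 <= 0)
Pair (1,2): pos 2,6 vel 4,2 -> gap=4, closing at 2/unit, collide at t=2
Pair (2,3): pos 6,17 vel 2,-2 -> gap=11, closing at 4/unit, collide at t=11/4
Earliest collision: t=2 between 1 and 2

Answer: 2 1 2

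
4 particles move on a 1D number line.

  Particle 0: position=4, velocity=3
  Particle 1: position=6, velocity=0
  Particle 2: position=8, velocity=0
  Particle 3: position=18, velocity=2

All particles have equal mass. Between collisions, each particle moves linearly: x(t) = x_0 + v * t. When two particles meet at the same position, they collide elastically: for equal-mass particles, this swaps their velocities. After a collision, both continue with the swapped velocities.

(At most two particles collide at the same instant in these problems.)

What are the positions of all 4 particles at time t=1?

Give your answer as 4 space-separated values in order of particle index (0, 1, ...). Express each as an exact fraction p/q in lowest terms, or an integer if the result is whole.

Collision at t=2/3: particles 0 and 1 swap velocities; positions: p0=6 p1=6 p2=8 p3=58/3; velocities now: v0=0 v1=3 v2=0 v3=2
Advance to t=1 (no further collisions before then); velocities: v0=0 v1=3 v2=0 v3=2; positions = 6 7 8 20

Answer: 6 7 8 20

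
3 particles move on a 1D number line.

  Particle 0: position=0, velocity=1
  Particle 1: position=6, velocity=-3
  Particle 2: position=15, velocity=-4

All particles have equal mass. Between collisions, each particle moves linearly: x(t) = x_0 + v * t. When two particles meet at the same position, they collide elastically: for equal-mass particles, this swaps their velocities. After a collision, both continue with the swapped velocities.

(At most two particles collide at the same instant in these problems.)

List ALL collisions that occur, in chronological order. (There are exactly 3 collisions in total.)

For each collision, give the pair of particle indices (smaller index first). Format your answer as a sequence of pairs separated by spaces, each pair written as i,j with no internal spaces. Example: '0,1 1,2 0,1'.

Collision at t=3/2: particles 0 and 1 swap velocities; positions: p0=3/2 p1=3/2 p2=9; velocities now: v0=-3 v1=1 v2=-4
Collision at t=3: particles 1 and 2 swap velocities; positions: p0=-3 p1=3 p2=3; velocities now: v0=-3 v1=-4 v2=1
Collision at t=9: particles 0 and 1 swap velocities; positions: p0=-21 p1=-21 p2=9; velocities now: v0=-4 v1=-3 v2=1

Answer: 0,1 1,2 0,1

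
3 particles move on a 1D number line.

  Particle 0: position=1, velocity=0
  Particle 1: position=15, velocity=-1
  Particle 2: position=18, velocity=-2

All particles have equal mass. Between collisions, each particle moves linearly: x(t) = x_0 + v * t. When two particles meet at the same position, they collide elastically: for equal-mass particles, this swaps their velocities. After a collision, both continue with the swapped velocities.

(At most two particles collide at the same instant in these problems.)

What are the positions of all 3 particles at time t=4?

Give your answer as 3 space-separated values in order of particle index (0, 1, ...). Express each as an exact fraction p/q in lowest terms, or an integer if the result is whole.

Answer: 1 10 11

Derivation:
Collision at t=3: particles 1 and 2 swap velocities; positions: p0=1 p1=12 p2=12; velocities now: v0=0 v1=-2 v2=-1
Advance to t=4 (no further collisions before then); velocities: v0=0 v1=-2 v2=-1; positions = 1 10 11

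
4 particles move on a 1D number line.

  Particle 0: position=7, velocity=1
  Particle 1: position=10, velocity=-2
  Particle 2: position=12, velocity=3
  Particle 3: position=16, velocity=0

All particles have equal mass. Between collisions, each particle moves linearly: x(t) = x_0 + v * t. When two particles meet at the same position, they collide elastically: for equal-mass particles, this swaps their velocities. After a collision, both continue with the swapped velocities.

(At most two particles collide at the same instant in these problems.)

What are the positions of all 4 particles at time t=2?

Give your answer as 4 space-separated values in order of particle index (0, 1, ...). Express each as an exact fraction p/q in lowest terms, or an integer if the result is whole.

Collision at t=1: particles 0 and 1 swap velocities; positions: p0=8 p1=8 p2=15 p3=16; velocities now: v0=-2 v1=1 v2=3 v3=0
Collision at t=4/3: particles 2 and 3 swap velocities; positions: p0=22/3 p1=25/3 p2=16 p3=16; velocities now: v0=-2 v1=1 v2=0 v3=3
Advance to t=2 (no further collisions before then); velocities: v0=-2 v1=1 v2=0 v3=3; positions = 6 9 16 18

Answer: 6 9 16 18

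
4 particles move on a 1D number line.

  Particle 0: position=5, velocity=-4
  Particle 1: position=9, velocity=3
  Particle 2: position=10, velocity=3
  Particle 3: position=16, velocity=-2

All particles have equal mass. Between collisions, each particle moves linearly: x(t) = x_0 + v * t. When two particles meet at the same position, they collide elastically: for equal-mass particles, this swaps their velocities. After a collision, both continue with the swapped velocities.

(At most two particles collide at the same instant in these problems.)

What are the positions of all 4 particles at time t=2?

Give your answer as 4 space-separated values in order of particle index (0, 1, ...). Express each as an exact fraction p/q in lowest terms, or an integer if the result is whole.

Answer: -3 12 15 16

Derivation:
Collision at t=6/5: particles 2 and 3 swap velocities; positions: p0=1/5 p1=63/5 p2=68/5 p3=68/5; velocities now: v0=-4 v1=3 v2=-2 v3=3
Collision at t=7/5: particles 1 and 2 swap velocities; positions: p0=-3/5 p1=66/5 p2=66/5 p3=71/5; velocities now: v0=-4 v1=-2 v2=3 v3=3
Advance to t=2 (no further collisions before then); velocities: v0=-4 v1=-2 v2=3 v3=3; positions = -3 12 15 16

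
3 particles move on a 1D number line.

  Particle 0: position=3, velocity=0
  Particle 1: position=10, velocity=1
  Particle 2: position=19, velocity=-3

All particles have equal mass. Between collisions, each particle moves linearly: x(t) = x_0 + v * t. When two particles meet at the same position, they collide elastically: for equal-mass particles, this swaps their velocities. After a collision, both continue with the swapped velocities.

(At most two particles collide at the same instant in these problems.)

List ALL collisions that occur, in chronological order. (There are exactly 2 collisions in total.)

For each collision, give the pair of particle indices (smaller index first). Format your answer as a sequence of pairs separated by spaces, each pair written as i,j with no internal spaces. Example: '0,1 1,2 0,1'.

Collision at t=9/4: particles 1 and 2 swap velocities; positions: p0=3 p1=49/4 p2=49/4; velocities now: v0=0 v1=-3 v2=1
Collision at t=16/3: particles 0 and 1 swap velocities; positions: p0=3 p1=3 p2=46/3; velocities now: v0=-3 v1=0 v2=1

Answer: 1,2 0,1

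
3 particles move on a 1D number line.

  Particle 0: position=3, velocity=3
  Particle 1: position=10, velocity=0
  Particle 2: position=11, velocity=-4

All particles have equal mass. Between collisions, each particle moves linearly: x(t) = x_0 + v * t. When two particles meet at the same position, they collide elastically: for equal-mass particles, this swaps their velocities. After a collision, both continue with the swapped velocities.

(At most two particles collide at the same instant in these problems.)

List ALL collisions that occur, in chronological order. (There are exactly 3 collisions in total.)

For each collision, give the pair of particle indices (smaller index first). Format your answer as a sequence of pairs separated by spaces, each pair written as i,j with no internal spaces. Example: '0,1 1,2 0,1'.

Collision at t=1/4: particles 1 and 2 swap velocities; positions: p0=15/4 p1=10 p2=10; velocities now: v0=3 v1=-4 v2=0
Collision at t=8/7: particles 0 and 1 swap velocities; positions: p0=45/7 p1=45/7 p2=10; velocities now: v0=-4 v1=3 v2=0
Collision at t=7/3: particles 1 and 2 swap velocities; positions: p0=5/3 p1=10 p2=10; velocities now: v0=-4 v1=0 v2=3

Answer: 1,2 0,1 1,2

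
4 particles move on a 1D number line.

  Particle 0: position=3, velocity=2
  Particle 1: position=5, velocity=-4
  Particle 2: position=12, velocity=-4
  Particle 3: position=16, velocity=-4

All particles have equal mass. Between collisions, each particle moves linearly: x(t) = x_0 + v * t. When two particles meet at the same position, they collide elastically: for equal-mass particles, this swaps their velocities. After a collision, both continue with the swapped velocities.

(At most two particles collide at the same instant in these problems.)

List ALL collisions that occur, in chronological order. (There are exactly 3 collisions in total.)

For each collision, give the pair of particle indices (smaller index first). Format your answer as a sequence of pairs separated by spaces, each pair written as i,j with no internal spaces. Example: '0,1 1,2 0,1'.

Collision at t=1/3: particles 0 and 1 swap velocities; positions: p0=11/3 p1=11/3 p2=32/3 p3=44/3; velocities now: v0=-4 v1=2 v2=-4 v3=-4
Collision at t=3/2: particles 1 and 2 swap velocities; positions: p0=-1 p1=6 p2=6 p3=10; velocities now: v0=-4 v1=-4 v2=2 v3=-4
Collision at t=13/6: particles 2 and 3 swap velocities; positions: p0=-11/3 p1=10/3 p2=22/3 p3=22/3; velocities now: v0=-4 v1=-4 v2=-4 v3=2

Answer: 0,1 1,2 2,3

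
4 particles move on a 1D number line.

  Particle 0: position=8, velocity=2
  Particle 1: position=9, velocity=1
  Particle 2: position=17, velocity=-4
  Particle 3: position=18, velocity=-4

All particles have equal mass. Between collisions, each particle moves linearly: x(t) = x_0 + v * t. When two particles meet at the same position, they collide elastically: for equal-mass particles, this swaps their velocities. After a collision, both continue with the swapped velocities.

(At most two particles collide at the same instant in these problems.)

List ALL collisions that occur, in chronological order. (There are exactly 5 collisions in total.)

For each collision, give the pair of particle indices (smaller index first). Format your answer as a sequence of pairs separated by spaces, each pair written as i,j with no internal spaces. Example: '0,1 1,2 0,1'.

Collision at t=1: particles 0 and 1 swap velocities; positions: p0=10 p1=10 p2=13 p3=14; velocities now: v0=1 v1=2 v2=-4 v3=-4
Collision at t=3/2: particles 1 and 2 swap velocities; positions: p0=21/2 p1=11 p2=11 p3=12; velocities now: v0=1 v1=-4 v2=2 v3=-4
Collision at t=8/5: particles 0 and 1 swap velocities; positions: p0=53/5 p1=53/5 p2=56/5 p3=58/5; velocities now: v0=-4 v1=1 v2=2 v3=-4
Collision at t=5/3: particles 2 and 3 swap velocities; positions: p0=31/3 p1=32/3 p2=34/3 p3=34/3; velocities now: v0=-4 v1=1 v2=-4 v3=2
Collision at t=9/5: particles 1 and 2 swap velocities; positions: p0=49/5 p1=54/5 p2=54/5 p3=58/5; velocities now: v0=-4 v1=-4 v2=1 v3=2

Answer: 0,1 1,2 0,1 2,3 1,2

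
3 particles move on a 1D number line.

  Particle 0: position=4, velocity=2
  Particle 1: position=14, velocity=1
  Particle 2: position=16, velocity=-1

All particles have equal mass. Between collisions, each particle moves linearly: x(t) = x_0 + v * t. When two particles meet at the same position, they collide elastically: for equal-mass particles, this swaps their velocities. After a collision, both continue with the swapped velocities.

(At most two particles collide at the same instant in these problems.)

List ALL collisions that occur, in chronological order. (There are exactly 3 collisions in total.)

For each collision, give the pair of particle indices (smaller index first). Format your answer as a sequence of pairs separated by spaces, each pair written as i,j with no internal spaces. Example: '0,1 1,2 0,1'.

Answer: 1,2 0,1 1,2

Derivation:
Collision at t=1: particles 1 and 2 swap velocities; positions: p0=6 p1=15 p2=15; velocities now: v0=2 v1=-1 v2=1
Collision at t=4: particles 0 and 1 swap velocities; positions: p0=12 p1=12 p2=18; velocities now: v0=-1 v1=2 v2=1
Collision at t=10: particles 1 and 2 swap velocities; positions: p0=6 p1=24 p2=24; velocities now: v0=-1 v1=1 v2=2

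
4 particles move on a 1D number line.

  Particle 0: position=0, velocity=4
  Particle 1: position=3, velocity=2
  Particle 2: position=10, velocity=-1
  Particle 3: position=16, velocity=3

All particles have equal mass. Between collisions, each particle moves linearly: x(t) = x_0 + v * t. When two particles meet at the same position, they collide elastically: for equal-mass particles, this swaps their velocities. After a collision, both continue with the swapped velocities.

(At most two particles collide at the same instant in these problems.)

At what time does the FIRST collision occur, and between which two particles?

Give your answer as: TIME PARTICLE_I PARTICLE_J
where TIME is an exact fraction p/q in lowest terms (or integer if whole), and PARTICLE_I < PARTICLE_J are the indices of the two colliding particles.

Answer: 3/2 0 1

Derivation:
Pair (0,1): pos 0,3 vel 4,2 -> gap=3, closing at 2/unit, collide at t=3/2
Pair (1,2): pos 3,10 vel 2,-1 -> gap=7, closing at 3/unit, collide at t=7/3
Pair (2,3): pos 10,16 vel -1,3 -> not approaching (rel speed -4 <= 0)
Earliest collision: t=3/2 between 0 and 1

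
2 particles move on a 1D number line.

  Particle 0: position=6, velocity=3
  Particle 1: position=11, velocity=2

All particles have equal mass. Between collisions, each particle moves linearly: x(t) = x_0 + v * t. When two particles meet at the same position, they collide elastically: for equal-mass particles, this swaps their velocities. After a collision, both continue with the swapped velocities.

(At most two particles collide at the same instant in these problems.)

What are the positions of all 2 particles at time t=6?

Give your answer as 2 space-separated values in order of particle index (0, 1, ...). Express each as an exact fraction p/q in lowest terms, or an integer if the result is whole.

Collision at t=5: particles 0 and 1 swap velocities; positions: p0=21 p1=21; velocities now: v0=2 v1=3
Advance to t=6 (no further collisions before then); velocities: v0=2 v1=3; positions = 23 24

Answer: 23 24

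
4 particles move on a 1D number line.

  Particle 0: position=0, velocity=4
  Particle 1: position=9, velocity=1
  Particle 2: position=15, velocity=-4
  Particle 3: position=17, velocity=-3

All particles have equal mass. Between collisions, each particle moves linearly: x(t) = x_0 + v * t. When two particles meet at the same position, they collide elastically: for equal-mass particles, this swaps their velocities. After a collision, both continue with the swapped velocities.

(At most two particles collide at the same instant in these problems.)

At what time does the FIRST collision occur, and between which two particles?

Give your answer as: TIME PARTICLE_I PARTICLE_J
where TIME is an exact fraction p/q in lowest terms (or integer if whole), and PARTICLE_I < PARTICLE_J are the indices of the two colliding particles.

Answer: 6/5 1 2

Derivation:
Pair (0,1): pos 0,9 vel 4,1 -> gap=9, closing at 3/unit, collide at t=3
Pair (1,2): pos 9,15 vel 1,-4 -> gap=6, closing at 5/unit, collide at t=6/5
Pair (2,3): pos 15,17 vel -4,-3 -> not approaching (rel speed -1 <= 0)
Earliest collision: t=6/5 between 1 and 2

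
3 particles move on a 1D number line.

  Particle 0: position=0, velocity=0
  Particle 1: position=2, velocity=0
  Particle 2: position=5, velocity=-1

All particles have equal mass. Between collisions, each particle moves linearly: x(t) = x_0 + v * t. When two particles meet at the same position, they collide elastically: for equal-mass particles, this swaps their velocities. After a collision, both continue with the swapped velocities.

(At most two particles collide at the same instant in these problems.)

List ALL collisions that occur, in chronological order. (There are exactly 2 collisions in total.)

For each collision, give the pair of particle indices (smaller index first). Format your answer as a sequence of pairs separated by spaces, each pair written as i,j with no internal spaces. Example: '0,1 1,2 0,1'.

Collision at t=3: particles 1 and 2 swap velocities; positions: p0=0 p1=2 p2=2; velocities now: v0=0 v1=-1 v2=0
Collision at t=5: particles 0 and 1 swap velocities; positions: p0=0 p1=0 p2=2; velocities now: v0=-1 v1=0 v2=0

Answer: 1,2 0,1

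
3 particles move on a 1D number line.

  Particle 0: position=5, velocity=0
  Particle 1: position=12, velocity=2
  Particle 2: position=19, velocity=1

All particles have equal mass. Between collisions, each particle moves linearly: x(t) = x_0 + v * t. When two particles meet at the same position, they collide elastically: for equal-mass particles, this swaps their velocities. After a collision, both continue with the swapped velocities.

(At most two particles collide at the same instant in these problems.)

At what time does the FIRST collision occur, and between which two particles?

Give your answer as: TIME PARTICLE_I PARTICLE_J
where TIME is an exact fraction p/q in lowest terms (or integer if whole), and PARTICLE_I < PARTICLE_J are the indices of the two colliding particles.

Pair (0,1): pos 5,12 vel 0,2 -> not approaching (rel speed -2 <= 0)
Pair (1,2): pos 12,19 vel 2,1 -> gap=7, closing at 1/unit, collide at t=7
Earliest collision: t=7 between 1 and 2

Answer: 7 1 2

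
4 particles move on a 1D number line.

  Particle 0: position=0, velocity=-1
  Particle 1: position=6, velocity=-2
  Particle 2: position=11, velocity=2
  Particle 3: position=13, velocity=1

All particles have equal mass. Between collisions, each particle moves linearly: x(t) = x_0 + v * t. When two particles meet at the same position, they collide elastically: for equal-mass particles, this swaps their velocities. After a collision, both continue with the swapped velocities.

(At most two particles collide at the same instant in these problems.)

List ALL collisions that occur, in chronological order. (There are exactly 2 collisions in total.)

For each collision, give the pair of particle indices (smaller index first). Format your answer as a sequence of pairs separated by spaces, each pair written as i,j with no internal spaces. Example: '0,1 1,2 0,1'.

Collision at t=2: particles 2 and 3 swap velocities; positions: p0=-2 p1=2 p2=15 p3=15; velocities now: v0=-1 v1=-2 v2=1 v3=2
Collision at t=6: particles 0 and 1 swap velocities; positions: p0=-6 p1=-6 p2=19 p3=23; velocities now: v0=-2 v1=-1 v2=1 v3=2

Answer: 2,3 0,1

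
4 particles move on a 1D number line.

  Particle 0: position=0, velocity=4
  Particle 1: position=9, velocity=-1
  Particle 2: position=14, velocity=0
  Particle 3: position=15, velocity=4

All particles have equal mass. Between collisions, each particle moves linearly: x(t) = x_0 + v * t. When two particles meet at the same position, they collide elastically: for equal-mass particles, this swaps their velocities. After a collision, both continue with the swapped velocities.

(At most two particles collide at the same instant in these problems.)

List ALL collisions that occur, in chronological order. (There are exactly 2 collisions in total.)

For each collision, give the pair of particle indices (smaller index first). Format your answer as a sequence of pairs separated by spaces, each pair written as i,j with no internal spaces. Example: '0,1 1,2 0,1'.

Collision at t=9/5: particles 0 and 1 swap velocities; positions: p0=36/5 p1=36/5 p2=14 p3=111/5; velocities now: v0=-1 v1=4 v2=0 v3=4
Collision at t=7/2: particles 1 and 2 swap velocities; positions: p0=11/2 p1=14 p2=14 p3=29; velocities now: v0=-1 v1=0 v2=4 v3=4

Answer: 0,1 1,2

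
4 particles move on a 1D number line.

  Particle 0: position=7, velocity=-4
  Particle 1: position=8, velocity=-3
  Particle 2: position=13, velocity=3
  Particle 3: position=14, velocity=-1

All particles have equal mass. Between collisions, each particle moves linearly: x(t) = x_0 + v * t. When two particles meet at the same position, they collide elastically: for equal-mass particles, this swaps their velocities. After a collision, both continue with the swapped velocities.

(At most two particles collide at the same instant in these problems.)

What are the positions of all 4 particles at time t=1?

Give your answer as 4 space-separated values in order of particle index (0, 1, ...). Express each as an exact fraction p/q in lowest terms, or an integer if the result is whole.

Collision at t=1/4: particles 2 and 3 swap velocities; positions: p0=6 p1=29/4 p2=55/4 p3=55/4; velocities now: v0=-4 v1=-3 v2=-1 v3=3
Advance to t=1 (no further collisions before then); velocities: v0=-4 v1=-3 v2=-1 v3=3; positions = 3 5 13 16

Answer: 3 5 13 16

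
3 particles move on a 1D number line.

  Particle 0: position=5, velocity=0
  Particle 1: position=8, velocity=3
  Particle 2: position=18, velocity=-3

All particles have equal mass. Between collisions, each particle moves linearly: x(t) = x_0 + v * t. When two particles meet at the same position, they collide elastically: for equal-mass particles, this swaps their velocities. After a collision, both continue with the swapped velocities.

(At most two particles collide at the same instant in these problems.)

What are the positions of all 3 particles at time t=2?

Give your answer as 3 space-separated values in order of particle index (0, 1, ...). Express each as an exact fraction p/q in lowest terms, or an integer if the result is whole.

Answer: 5 12 14

Derivation:
Collision at t=5/3: particles 1 and 2 swap velocities; positions: p0=5 p1=13 p2=13; velocities now: v0=0 v1=-3 v2=3
Advance to t=2 (no further collisions before then); velocities: v0=0 v1=-3 v2=3; positions = 5 12 14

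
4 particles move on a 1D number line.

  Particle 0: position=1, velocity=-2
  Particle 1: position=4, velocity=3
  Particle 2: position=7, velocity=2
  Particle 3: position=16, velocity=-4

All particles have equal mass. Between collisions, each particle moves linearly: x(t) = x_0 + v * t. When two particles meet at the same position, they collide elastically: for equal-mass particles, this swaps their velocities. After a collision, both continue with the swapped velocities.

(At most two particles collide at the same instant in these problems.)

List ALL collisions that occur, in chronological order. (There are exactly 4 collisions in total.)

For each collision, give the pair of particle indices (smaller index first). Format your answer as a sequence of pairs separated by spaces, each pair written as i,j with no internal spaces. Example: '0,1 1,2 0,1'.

Collision at t=3/2: particles 2 and 3 swap velocities; positions: p0=-2 p1=17/2 p2=10 p3=10; velocities now: v0=-2 v1=3 v2=-4 v3=2
Collision at t=12/7: particles 1 and 2 swap velocities; positions: p0=-17/7 p1=64/7 p2=64/7 p3=73/7; velocities now: v0=-2 v1=-4 v2=3 v3=2
Collision at t=3: particles 2 and 3 swap velocities; positions: p0=-5 p1=4 p2=13 p3=13; velocities now: v0=-2 v1=-4 v2=2 v3=3
Collision at t=15/2: particles 0 and 1 swap velocities; positions: p0=-14 p1=-14 p2=22 p3=53/2; velocities now: v0=-4 v1=-2 v2=2 v3=3

Answer: 2,3 1,2 2,3 0,1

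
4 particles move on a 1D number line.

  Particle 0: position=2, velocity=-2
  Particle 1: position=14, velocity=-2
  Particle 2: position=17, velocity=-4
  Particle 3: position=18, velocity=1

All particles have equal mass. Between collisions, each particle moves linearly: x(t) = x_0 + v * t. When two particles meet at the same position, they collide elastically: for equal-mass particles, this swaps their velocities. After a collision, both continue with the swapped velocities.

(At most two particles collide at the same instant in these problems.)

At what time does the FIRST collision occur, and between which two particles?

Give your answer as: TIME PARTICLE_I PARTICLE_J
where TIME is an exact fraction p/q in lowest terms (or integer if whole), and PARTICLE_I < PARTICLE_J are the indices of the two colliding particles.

Pair (0,1): pos 2,14 vel -2,-2 -> not approaching (rel speed 0 <= 0)
Pair (1,2): pos 14,17 vel -2,-4 -> gap=3, closing at 2/unit, collide at t=3/2
Pair (2,3): pos 17,18 vel -4,1 -> not approaching (rel speed -5 <= 0)
Earliest collision: t=3/2 between 1 and 2

Answer: 3/2 1 2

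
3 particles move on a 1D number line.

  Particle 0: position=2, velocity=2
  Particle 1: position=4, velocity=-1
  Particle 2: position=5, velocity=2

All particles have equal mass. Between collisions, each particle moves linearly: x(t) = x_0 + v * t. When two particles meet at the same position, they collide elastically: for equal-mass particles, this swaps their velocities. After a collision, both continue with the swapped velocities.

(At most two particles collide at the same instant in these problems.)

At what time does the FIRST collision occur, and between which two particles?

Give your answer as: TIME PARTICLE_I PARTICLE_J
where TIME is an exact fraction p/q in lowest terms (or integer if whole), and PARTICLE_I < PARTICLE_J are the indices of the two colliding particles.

Answer: 2/3 0 1

Derivation:
Pair (0,1): pos 2,4 vel 2,-1 -> gap=2, closing at 3/unit, collide at t=2/3
Pair (1,2): pos 4,5 vel -1,2 -> not approaching (rel speed -3 <= 0)
Earliest collision: t=2/3 between 0 and 1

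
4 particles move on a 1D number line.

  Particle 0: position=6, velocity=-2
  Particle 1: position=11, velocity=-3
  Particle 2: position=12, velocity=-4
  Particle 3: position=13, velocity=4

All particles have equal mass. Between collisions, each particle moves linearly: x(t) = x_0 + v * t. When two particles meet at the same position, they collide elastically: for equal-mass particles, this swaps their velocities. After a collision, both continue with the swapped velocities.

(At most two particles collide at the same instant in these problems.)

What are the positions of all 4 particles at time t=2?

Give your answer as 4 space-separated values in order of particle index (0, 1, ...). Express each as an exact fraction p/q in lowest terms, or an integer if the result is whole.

Answer: 2 4 5 21

Derivation:
Collision at t=1: particles 1 and 2 swap velocities; positions: p0=4 p1=8 p2=8 p3=17; velocities now: v0=-2 v1=-4 v2=-3 v3=4
Advance to t=2 (no further collisions before then); velocities: v0=-2 v1=-4 v2=-3 v3=4; positions = 2 4 5 21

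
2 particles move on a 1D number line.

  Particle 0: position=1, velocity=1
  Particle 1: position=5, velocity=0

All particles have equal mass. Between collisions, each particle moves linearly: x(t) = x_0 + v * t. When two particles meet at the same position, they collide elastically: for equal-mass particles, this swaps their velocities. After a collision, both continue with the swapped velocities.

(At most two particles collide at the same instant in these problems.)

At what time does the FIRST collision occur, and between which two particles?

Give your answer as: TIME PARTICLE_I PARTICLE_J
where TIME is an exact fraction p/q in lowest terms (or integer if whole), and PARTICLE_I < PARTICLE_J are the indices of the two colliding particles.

Pair (0,1): pos 1,5 vel 1,0 -> gap=4, closing at 1/unit, collide at t=4
Earliest collision: t=4 between 0 and 1

Answer: 4 0 1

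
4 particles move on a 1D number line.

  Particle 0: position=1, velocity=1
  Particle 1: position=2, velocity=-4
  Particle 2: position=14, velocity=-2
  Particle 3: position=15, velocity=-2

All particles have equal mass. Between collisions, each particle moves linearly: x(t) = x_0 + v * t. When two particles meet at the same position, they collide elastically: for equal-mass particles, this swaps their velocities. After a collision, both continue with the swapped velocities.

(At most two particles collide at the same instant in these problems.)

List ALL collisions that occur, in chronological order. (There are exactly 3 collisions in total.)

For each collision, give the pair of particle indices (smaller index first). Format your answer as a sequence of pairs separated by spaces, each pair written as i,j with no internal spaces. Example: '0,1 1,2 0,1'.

Answer: 0,1 1,2 2,3

Derivation:
Collision at t=1/5: particles 0 and 1 swap velocities; positions: p0=6/5 p1=6/5 p2=68/5 p3=73/5; velocities now: v0=-4 v1=1 v2=-2 v3=-2
Collision at t=13/3: particles 1 and 2 swap velocities; positions: p0=-46/3 p1=16/3 p2=16/3 p3=19/3; velocities now: v0=-4 v1=-2 v2=1 v3=-2
Collision at t=14/3: particles 2 and 3 swap velocities; positions: p0=-50/3 p1=14/3 p2=17/3 p3=17/3; velocities now: v0=-4 v1=-2 v2=-2 v3=1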